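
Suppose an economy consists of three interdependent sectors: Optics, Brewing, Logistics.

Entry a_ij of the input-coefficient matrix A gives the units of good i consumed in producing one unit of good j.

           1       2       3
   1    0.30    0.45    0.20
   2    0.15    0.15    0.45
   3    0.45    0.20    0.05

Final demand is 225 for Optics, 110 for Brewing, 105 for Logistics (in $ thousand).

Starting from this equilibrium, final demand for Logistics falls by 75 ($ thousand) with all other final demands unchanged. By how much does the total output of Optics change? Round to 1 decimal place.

I − A =
  [   0.70    -0.45    -0.20]
  [  -0.15     0.85    -0.45]
  [  -0.45    -0.20     0.95]
Cofactors of I−A, C_ij = (−1)^(i+j)·(minor ij) (rows/columns in the sector order above):
  C_11 = (0.85)(0.95) − (-0.45)(-0.20) = 0.7175
  C_12 = −[(-0.15)(0.95) − (-0.45)(-0.45)] = 0.3450
  C_13 = (-0.15)(-0.20) − (0.85)(-0.45) = 0.4125
  C_21 = −[(-0.45)(0.95) − (-0.20)(-0.20)] = 0.4675
  C_22 = (0.70)(0.95) − (-0.20)(-0.45) = 0.5750
  C_23 = −[(0.70)(-0.20) − (-0.45)(-0.45)] = 0.3425
  C_31 = (-0.45)(-0.45) − (-0.20)(0.85) = 0.3725
  C_32 = −[(0.70)(-0.45) − (-0.20)(-0.15)] = 0.3450
  C_33 = (0.70)(0.85) − (-0.45)(-0.15) = 0.5275
det(I−A) = Σ_j (I−A)_1j·C_1j = (0.70)(0.7175) + (-0.45)(0.3450) + (-0.20)(0.4125) = 0.2645
adj(I−A) = Cᵀ =
  [ 0.7175   0.4675   0.3725]
  [ 0.3450   0.5750   0.3450]
  [ 0.4125   0.3425   0.5275]
(I − A)⁻¹ = adj(I−A) / det(I−A) ≈
  [   2.7127     1.7675     1.4083]
  [   1.3043     2.1739     1.3043]
  [   1.5595     1.2949     1.9943]
Δx = (I − A)⁻¹ Δd with Δd having -75 in the Logistics component and 0 elsewhere.
So Δx_1 = L_13 · (-75), where L_13 = adj(I−A)_13 / det(I−A) = 0.3725 / 0.2645.
Δx_1 = 0.3725 × (-75) / 0.2645 = -27.9375 / 0.2645 ≈ -105.6.

Δx_1 = -105.6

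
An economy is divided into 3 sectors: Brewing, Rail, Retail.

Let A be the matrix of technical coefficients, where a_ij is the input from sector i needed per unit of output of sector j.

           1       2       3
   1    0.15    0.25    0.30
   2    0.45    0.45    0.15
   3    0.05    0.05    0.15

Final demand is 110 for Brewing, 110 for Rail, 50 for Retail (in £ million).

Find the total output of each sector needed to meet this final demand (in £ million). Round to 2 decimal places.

x_1 = 307.90, x_2 = 480.61, x_3 = 105.21

I − A =
  [   0.85    -0.25    -0.30]
  [  -0.45     0.55    -0.15]
  [  -0.05    -0.05     0.85]
Cofactors of I−A, C_ij = (−1)^(i+j)·(minor ij) (rows/columns in the sector order above):
  C_11 = (0.55)(0.85) − (-0.15)(-0.05) = 0.4600
  C_12 = −[(-0.45)(0.85) − (-0.15)(-0.05)] = 0.3900
  C_13 = (-0.45)(-0.05) − (0.55)(-0.05) = 0.0500
  C_21 = −[(-0.25)(0.85) − (-0.30)(-0.05)] = 0.2275
  C_22 = (0.85)(0.85) − (-0.30)(-0.05) = 0.7075
  C_23 = −[(0.85)(-0.05) − (-0.25)(-0.05)] = 0.0550
  C_31 = (-0.25)(-0.15) − (-0.30)(0.55) = 0.2025
  C_32 = −[(0.85)(-0.15) − (-0.30)(-0.45)] = 0.2625
  C_33 = (0.85)(0.55) − (-0.25)(-0.45) = 0.3550
det(I−A) = Σ_j (I−A)_1j·C_1j = (0.85)(0.4600) + (-0.25)(0.3900) + (-0.30)(0.0500) = 0.2785
adj(I−A) = Cᵀ =
  [ 0.4600   0.2275   0.2025]
  [ 0.3900   0.7075   0.2625]
  [ 0.0500   0.0550   0.3550]
(I − A)⁻¹ = adj(I−A) / det(I−A) ≈
  [   1.6517     0.8169     0.7271]
  [   1.4004     2.5404     0.9425]
  [   0.1795     0.1975     1.2747]
x = (I − A)⁻¹ d = adj(I−A)·d / det(I−A), with det(I−A) = 0.2785:
  x_1 = (0.4600·110 + 0.2275·110 + 0.2025·50) / 0.2785 = 85.75 / 0.2785 ≈ 307.90
  x_2 = (0.3900·110 + 0.7075·110 + 0.2625·50) / 0.2785 = 133.85 / 0.2785 ≈ 480.61
  x_3 = (0.0500·110 + 0.0550·110 + 0.3550·50) / 0.2785 = 29.30 / 0.2785 ≈ 105.21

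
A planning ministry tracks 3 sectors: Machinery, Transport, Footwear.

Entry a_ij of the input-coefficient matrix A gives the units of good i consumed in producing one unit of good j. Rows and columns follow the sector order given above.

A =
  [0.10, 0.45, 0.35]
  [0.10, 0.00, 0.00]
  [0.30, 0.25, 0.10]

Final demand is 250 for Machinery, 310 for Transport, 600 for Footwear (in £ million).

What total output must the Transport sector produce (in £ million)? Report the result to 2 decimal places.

x_2 = 399.62

I − A =
  [   0.90    -0.45    -0.35]
  [  -0.10     1.00     0.00]
  [  -0.30    -0.25     0.90]
Cofactors of I−A, C_ij = (−1)^(i+j)·(minor ij) (rows/columns in the sector order above):
  C_11 = (1.00)(0.90) − (0.00)(-0.25) = 0.9000
  C_12 = −[(-0.10)(0.90) − (0.00)(-0.30)] = 0.0900
  C_13 = (-0.10)(-0.25) − (1.00)(-0.30) = 0.3250
  C_21 = −[(-0.45)(0.90) − (-0.35)(-0.25)] = 0.4925
  C_22 = (0.90)(0.90) − (-0.35)(-0.30) = 0.7050
  C_23 = −[(0.90)(-0.25) − (-0.45)(-0.30)] = 0.3600
  C_31 = (-0.45)(0.00) − (-0.35)(1.00) = 0.3500
  C_32 = −[(0.90)(0.00) − (-0.35)(-0.10)] = 0.0350
  C_33 = (0.90)(1.00) − (-0.45)(-0.10) = 0.8550
det(I−A) = Σ_j (I−A)_1j·C_1j = (0.90)(0.9000) + (-0.45)(0.0900) + (-0.35)(0.3250) = 0.65575
adj(I−A) = Cᵀ =
  [ 0.9000   0.4925   0.3500]
  [ 0.0900   0.7050   0.0350]
  [ 0.3250   0.3600   0.8550]
(I − A)⁻¹ = adj(I−A) / det(I−A) ≈
  [   1.3725     0.7510     0.5337]
  [   0.1372     1.0751     0.0534]
  [   0.4956     0.5490     1.3039]
x = (I − A)⁻¹ d = adj(I−A)·d / det(I−A), with det(I−A) = 0.65575:
  x_1 = (0.9000·250 + 0.4925·310 + 0.3500·600) / 0.65575 = 587.675 / 0.65575 ≈ 896.19
  x_2 = (0.0900·250 + 0.7050·310 + 0.0350·600) / 0.65575 = 262.05 / 0.65575 ≈ 399.62
  x_3 = (0.3250·250 + 0.3600·310 + 0.8550·600) / 0.65575 = 705.85 / 0.65575 ≈ 1076.40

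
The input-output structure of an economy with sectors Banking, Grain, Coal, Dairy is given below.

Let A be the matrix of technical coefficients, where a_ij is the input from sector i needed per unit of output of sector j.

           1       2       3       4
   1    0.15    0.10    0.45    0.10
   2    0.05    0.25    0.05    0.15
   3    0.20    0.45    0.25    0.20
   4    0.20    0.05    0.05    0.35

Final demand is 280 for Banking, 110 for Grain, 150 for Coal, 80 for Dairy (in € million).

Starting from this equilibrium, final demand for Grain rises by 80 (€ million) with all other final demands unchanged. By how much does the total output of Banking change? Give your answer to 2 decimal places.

I − A =
  [   0.85    -0.10    -0.45    -0.10]
  [  -0.05     0.75    -0.05    -0.15]
  [  -0.20    -0.45     0.75    -0.20]
  [  -0.20    -0.05    -0.05     0.65]
Compute the cofactors C_ij = (−1)^(i+j)·(3×3 minor ij) of I−A; the adjugate is their transpose:
adj(I−A) = Cᵀ =
  [ 0.334000   0.189875   0.224000   0.164125]
  [ 0.056375   0.313375   0.061375   0.099875]
  [ 0.154625   0.266125   0.386500   0.204125]
  [ 0.119000   0.103000   0.103375   0.376625]
det(I−A) = Σ_j (I−A)_1j·C_1j = (0.85)(0.334000) + (-0.10)(0.056375) + (-0.45)(0.154625) + (-0.10)(0.119000) = 0.19678125
(I − A)⁻¹ = adj(I−A) / det(I−A) ≈
  [   1.6973     0.9649     1.1383     0.8340]
  [   0.2865     1.5925     0.3119     0.5075]
  [   0.7858     1.3524     1.9641     1.0373]
  [   0.6047     0.5234     0.5253     1.9139]
Δx = (I − A)⁻¹ Δd with Δd having +80 in the Grain component and 0 elsewhere.
So Δx_1 = L_12 · (+80), where L_12 = adj(I−A)_12 / det(I−A) = 0.189875 / 0.19678125.
Δx_1 = 0.189875 × (+80) / 0.19678125 = 15.19 / 0.19678125 ≈ 77.19.

Δx_1 = 77.19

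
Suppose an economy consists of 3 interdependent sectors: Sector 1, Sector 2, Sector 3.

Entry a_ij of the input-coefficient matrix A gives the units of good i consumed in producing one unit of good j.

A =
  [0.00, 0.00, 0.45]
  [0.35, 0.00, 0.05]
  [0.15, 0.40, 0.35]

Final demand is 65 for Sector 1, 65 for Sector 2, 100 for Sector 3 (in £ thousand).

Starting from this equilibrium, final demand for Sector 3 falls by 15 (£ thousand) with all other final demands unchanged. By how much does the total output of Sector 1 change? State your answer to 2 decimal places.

I − A =
  [   1.00     0.00    -0.45]
  [  -0.35     1.00    -0.05]
  [  -0.15    -0.40     0.65]
Cofactors of I−A, C_ij = (−1)^(i+j)·(minor ij) (rows/columns in the sector order above):
  C_11 = (1.00)(0.65) − (-0.05)(-0.40) = 0.6300
  C_12 = −[(-0.35)(0.65) − (-0.05)(-0.15)] = 0.2350
  C_13 = (-0.35)(-0.40) − (1.00)(-0.15) = 0.2900
  C_21 = −[(0.00)(0.65) − (-0.45)(-0.40)] = 0.1800
  C_22 = (1.00)(0.65) − (-0.45)(-0.15) = 0.5825
  C_23 = −[(1.00)(-0.40) − (0.00)(-0.15)] = 0.4000
  C_31 = (0.00)(-0.05) − (-0.45)(1.00) = 0.4500
  C_32 = −[(1.00)(-0.05) − (-0.45)(-0.35)] = 0.2075
  C_33 = (1.00)(1.00) − (0.00)(-0.35) = 1.0000
det(I−A) = Σ_j (I−A)_1j·C_1j = (1.00)(0.6300) + (0.00)(0.2350) + (-0.45)(0.2900) = 0.4995
adj(I−A) = Cᵀ =
  [ 0.6300   0.1800   0.4500]
  [ 0.2350   0.5825   0.2075]
  [ 0.2900   0.4000   1.0000]
(I − A)⁻¹ = adj(I−A) / det(I−A) ≈
  [   1.2613     0.3604     0.9009]
  [   0.4705     1.1662     0.4154]
  [   0.5806     0.8008     2.0020]
Δx = (I − A)⁻¹ Δd with Δd having -15 in the Sector 3 component and 0 elsewhere.
So Δx_1 = L_13 · (-15), where L_13 = adj(I−A)_13 / det(I−A) = 0.4500 / 0.4995.
Δx_1 = 0.4500 × (-15) / 0.4995 = -6.75 / 0.4995 ≈ -13.51.

Δx_1 = -13.51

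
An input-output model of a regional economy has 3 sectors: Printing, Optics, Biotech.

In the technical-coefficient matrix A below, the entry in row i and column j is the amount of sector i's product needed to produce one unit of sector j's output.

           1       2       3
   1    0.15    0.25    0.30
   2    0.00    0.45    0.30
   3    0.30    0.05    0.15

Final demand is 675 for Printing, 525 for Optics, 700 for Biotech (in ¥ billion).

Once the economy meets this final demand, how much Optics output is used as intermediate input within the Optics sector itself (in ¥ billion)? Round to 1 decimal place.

I − A =
  [   0.85    -0.25    -0.30]
  [   0.00     0.55    -0.30]
  [  -0.30    -0.05     0.85]
Cofactors of I−A, C_ij = (−1)^(i+j)·(minor ij) (rows/columns in the sector order above):
  C_11 = (0.55)(0.85) − (-0.30)(-0.05) = 0.4525
  C_12 = −[(0.00)(0.85) − (-0.30)(-0.30)] = 0.0900
  C_13 = (0.00)(-0.05) − (0.55)(-0.30) = 0.1650
  C_21 = −[(-0.25)(0.85) − (-0.30)(-0.05)] = 0.2275
  C_22 = (0.85)(0.85) − (-0.30)(-0.30) = 0.6325
  C_23 = −[(0.85)(-0.05) − (-0.25)(-0.30)] = 0.1175
  C_31 = (-0.25)(-0.30) − (-0.30)(0.55) = 0.2400
  C_32 = −[(0.85)(-0.30) − (-0.30)(0.00)] = 0.2550
  C_33 = (0.85)(0.55) − (-0.25)(0.00) = 0.4675
det(I−A) = Σ_j (I−A)_1j·C_1j = (0.85)(0.4525) + (-0.25)(0.0900) + (-0.30)(0.1650) = 0.312625
adj(I−A) = Cᵀ =
  [ 0.4525   0.2275   0.2400]
  [ 0.0900   0.6325   0.2550]
  [ 0.1650   0.1175   0.4675]
(I − A)⁻¹ = adj(I−A) / det(I−A) ≈
  [   1.4474     0.7277     0.7677]
  [   0.2879     2.0232     0.8157]
  [   0.5278     0.3758     1.4954]
First solve x = (I − A)⁻¹ d = adj(I−A)·d / det(I−A); in particular x_2 = (0.0900·675 + 0.6325·525 + 0.2550·700) / 0.312625 = 571.3125 / 0.312625 ≈ 1827.469.
Intermediate flow from 2 to 2: z_22 = a_22 · x_2 = 0.45 × 571.3125 / 0.312625 = 257.090625 / 0.312625 ≈ 822.4.

z_22 = 822.4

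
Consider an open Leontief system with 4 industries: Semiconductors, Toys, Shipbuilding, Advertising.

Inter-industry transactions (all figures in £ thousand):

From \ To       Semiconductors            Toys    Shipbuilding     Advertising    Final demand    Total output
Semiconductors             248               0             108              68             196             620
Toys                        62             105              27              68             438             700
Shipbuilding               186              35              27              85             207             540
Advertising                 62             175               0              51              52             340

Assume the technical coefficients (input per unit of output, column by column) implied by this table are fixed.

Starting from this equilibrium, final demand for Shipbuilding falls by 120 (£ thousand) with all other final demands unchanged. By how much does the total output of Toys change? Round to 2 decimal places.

Δx_2 = -17.52

Technical coefficients a_ij = z_ij / X_j:
  a_11 = 248/620 = 0.40, a_21 = 62/620 = 0.10, a_31 = 186/620 = 0.30, a_41 = 62/620 = 0.10
  a_12 = 0/700 = 0.00, a_22 = 105/700 = 0.15, a_32 = 35/700 = 0.05, a_42 = 175/700 = 0.25
  a_13 = 108/540 = 0.20, a_23 = 27/540 = 0.05, a_33 = 27/540 = 0.05, a_43 = 0/540 = 0.00
  a_14 = 68/340 = 0.20, a_24 = 68/340 = 0.20, a_34 = 85/340 = 0.25, a_44 = 51/340 = 0.15
I − A =
  [   0.60     0.00    -0.20    -0.20]
  [  -0.10     0.85    -0.05    -0.20]
  [  -0.30    -0.05     0.95    -0.25]
  [  -0.10    -0.25     0.00     0.85]
Compute the cofactors C_ij = (−1)^(i+j)·(3×3 minor ij) of I−A; the adjugate is their transpose:
adj(I−A) = Cᵀ =
  [ 0.633625   0.068500   0.137000   0.205500]
  [ 0.113750   0.409500   0.045500   0.136500]
  [ 0.234500   0.077000   0.381500   0.185500]
  [ 0.108000   0.128500   0.029500   0.431000]
det(I−A) = Σ_j (I−A)_1j·C_1j = (0.60)(0.633625) + (0.00)(0.113750) + (-0.20)(0.234500) + (-0.20)(0.108000) = 0.311675
(I − A)⁻¹ = adj(I−A) / det(I−A) ≈
  [   2.0330     0.2198     0.4396     0.6593]
  [   0.3650     1.3139     0.1460     0.4380]
  [   0.7524     0.2471     1.2240     0.5952]
  [   0.3465     0.4123     0.0946     1.3829]
Δx = (I − A)⁻¹ Δd with Δd having -120 in the Shipbuilding component and 0 elsewhere.
So Δx_2 = L_23 · (-120), where L_23 = adj(I−A)_23 / det(I−A) = 0.045500 / 0.311675.
Δx_2 = 0.045500 × (-120) / 0.311675 = -5.46 / 0.311675 ≈ -17.52.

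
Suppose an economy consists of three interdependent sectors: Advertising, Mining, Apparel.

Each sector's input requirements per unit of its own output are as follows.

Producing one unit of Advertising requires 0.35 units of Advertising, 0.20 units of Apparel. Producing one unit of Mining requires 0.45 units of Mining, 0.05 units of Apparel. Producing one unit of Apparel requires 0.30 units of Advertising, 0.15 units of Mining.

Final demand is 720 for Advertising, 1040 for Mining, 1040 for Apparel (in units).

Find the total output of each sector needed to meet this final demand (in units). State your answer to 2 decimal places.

I − A =
  [   0.65     0.00    -0.30]
  [   0.00     0.55    -0.15]
  [  -0.20    -0.05     1.00]
Cofactors of I−A, C_ij = (−1)^(i+j)·(minor ij) (rows/columns in the sector order above):
  C_11 = (0.55)(1.00) − (-0.15)(-0.05) = 0.5425
  C_12 = −[(0.00)(1.00) − (-0.15)(-0.20)] = 0.0300
  C_13 = (0.00)(-0.05) − (0.55)(-0.20) = 0.1100
  C_21 = −[(0.00)(1.00) − (-0.30)(-0.05)] = 0.0150
  C_22 = (0.65)(1.00) − (-0.30)(-0.20) = 0.5900
  C_23 = −[(0.65)(-0.05) − (0.00)(-0.20)] = 0.0325
  C_31 = (0.00)(-0.15) − (-0.30)(0.55) = 0.1650
  C_32 = −[(0.65)(-0.15) − (-0.30)(0.00)] = 0.0975
  C_33 = (0.65)(0.55) − (0.00)(0.00) = 0.3575
det(I−A) = Σ_j (I−A)_1j·C_1j = (0.65)(0.5425) + (0.00)(0.0300) + (-0.30)(0.1100) = 0.319625
adj(I−A) = Cᵀ =
  [ 0.5425   0.0150   0.1650]
  [ 0.0300   0.5900   0.0975]
  [ 0.1100   0.0325   0.3575]
(I − A)⁻¹ = adj(I−A) / det(I−A) ≈
  [   1.6973     0.0469     0.5162]
  [   0.0939     1.8459     0.3050]
  [   0.3442     0.1017     1.1185]
x = (I − A)⁻¹ d = adj(I−A)·d / det(I−A), with det(I−A) = 0.319625:
  x_1 = (0.5425·720 + 0.0150·1040 + 0.1650·1040) / 0.319625 = 577.80 / 0.319625 ≈ 1807.74
  x_2 = (0.0300·720 + 0.5900·1040 + 0.0975·1040) / 0.319625 = 736.60 / 0.319625 ≈ 2304.58
  x_3 = (0.1100·720 + 0.0325·1040 + 0.3575·1040) / 0.319625 = 484.80 / 0.319625 ≈ 1516.78

x_1 = 1807.74, x_2 = 2304.58, x_3 = 1516.78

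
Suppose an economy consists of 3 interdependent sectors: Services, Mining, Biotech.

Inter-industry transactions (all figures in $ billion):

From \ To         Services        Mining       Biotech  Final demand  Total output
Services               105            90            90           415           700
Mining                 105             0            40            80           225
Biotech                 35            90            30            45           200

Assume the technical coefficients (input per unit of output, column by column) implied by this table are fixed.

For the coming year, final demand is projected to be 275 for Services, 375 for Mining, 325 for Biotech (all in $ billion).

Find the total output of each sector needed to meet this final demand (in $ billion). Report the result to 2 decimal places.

x_1 = 1052.73, x_2 = 686.36, x_3 = 767.27

Technical coefficients a_ij = z_ij / X_j:
  a_11 = 105/700 = 0.15, a_21 = 105/700 = 0.15, a_31 = 35/700 = 0.05
  a_12 = 90/225 = 0.40, a_22 = 0/225 = 0.00, a_32 = 90/225 = 0.40
  a_13 = 90/200 = 0.45, a_23 = 40/200 = 0.20, a_33 = 30/200 = 0.15
I − A =
  [   0.85    -0.40    -0.45]
  [  -0.15     1.00    -0.20]
  [  -0.05    -0.40     0.85]
Cofactors of I−A, C_ij = (−1)^(i+j)·(minor ij) (rows/columns in the sector order above):
  C_11 = (1.00)(0.85) − (-0.20)(-0.40) = 0.7700
  C_12 = −[(-0.15)(0.85) − (-0.20)(-0.05)] = 0.1375
  C_13 = (-0.15)(-0.40) − (1.00)(-0.05) = 0.1100
  C_21 = −[(-0.40)(0.85) − (-0.45)(-0.40)] = 0.5200
  C_22 = (0.85)(0.85) − (-0.45)(-0.05) = 0.7000
  C_23 = −[(0.85)(-0.40) − (-0.40)(-0.05)] = 0.3600
  C_31 = (-0.40)(-0.20) − (-0.45)(1.00) = 0.5300
  C_32 = −[(0.85)(-0.20) − (-0.45)(-0.15)] = 0.2375
  C_33 = (0.85)(1.00) − (-0.40)(-0.15) = 0.7900
det(I−A) = Σ_j (I−A)_1j·C_1j = (0.85)(0.7700) + (-0.40)(0.1375) + (-0.45)(0.1100) = 0.5500
adj(I−A) = Cᵀ =
  [ 0.7700   0.5200   0.5300]
  [ 0.1375   0.7000   0.2375]
  [ 0.1100   0.3600   0.7900]
(I − A)⁻¹ = adj(I−A) / det(I−A) ≈
  [   1.4000     0.9455     0.9636]
  [   0.2500     1.2727     0.4318]
  [   0.2000     0.6545     1.4364]
x = (I − A)⁻¹ d = adj(I−A)·d / det(I−A), with det(I−A) = 0.5500:
  x_1 = (0.7700·275 + 0.5200·375 + 0.5300·325) / 0.5500 = 579.00 / 0.5500 ≈ 1052.73
  x_2 = (0.1375·275 + 0.7000·375 + 0.2375·325) / 0.5500 = 377.50 / 0.5500 ≈ 686.36
  x_3 = (0.1100·275 + 0.3600·375 + 0.7900·325) / 0.5500 = 422.00 / 0.5500 ≈ 767.27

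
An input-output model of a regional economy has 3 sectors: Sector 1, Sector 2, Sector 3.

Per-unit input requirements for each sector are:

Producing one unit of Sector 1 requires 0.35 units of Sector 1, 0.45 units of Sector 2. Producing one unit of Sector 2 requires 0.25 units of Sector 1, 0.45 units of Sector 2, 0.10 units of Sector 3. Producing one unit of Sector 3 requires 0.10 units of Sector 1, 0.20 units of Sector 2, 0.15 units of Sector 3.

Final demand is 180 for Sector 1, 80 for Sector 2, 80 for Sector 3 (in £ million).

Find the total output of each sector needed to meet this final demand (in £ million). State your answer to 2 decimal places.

x_1 = 559.63, x_2 = 666.06, x_3 = 172.48

I − A =
  [   0.65    -0.25    -0.10]
  [  -0.45     0.55    -0.20]
  [   0.00    -0.10     0.85]
Cofactors of I−A, C_ij = (−1)^(i+j)·(minor ij) (rows/columns in the sector order above):
  C_11 = (0.55)(0.85) − (-0.20)(-0.10) = 0.4475
  C_12 = −[(-0.45)(0.85) − (-0.20)(0.00)] = 0.3825
  C_13 = (-0.45)(-0.10) − (0.55)(0.00) = 0.0450
  C_21 = −[(-0.25)(0.85) − (-0.10)(-0.10)] = 0.2225
  C_22 = (0.65)(0.85) − (-0.10)(0.00) = 0.5525
  C_23 = −[(0.65)(-0.10) − (-0.25)(0.00)] = 0.0650
  C_31 = (-0.25)(-0.20) − (-0.10)(0.55) = 0.1050
  C_32 = −[(0.65)(-0.20) − (-0.10)(-0.45)] = 0.1750
  C_33 = (0.65)(0.55) − (-0.25)(-0.45) = 0.2450
det(I−A) = Σ_j (I−A)_1j·C_1j = (0.65)(0.4475) + (-0.25)(0.3825) + (-0.10)(0.0450) = 0.19075
adj(I−A) = Cᵀ =
  [ 0.4475   0.2225   0.1050]
  [ 0.3825   0.5525   0.1750]
  [ 0.0450   0.0650   0.2450]
(I − A)⁻¹ = adj(I−A) / det(I−A) ≈
  [   2.3460     1.1664     0.5505]
  [   2.0052     2.8965     0.9174]
  [   0.2359     0.3408     1.2844]
x = (I − A)⁻¹ d = adj(I−A)·d / det(I−A), with det(I−A) = 0.19075:
  x_1 = (0.4475·180 + 0.2225·80 + 0.1050·80) / 0.19075 = 106.75 / 0.19075 ≈ 559.63
  x_2 = (0.3825·180 + 0.5525·80 + 0.1750·80) / 0.19075 = 127.05 / 0.19075 ≈ 666.06
  x_3 = (0.0450·180 + 0.0650·80 + 0.2450·80) / 0.19075 = 32.90 / 0.19075 ≈ 172.48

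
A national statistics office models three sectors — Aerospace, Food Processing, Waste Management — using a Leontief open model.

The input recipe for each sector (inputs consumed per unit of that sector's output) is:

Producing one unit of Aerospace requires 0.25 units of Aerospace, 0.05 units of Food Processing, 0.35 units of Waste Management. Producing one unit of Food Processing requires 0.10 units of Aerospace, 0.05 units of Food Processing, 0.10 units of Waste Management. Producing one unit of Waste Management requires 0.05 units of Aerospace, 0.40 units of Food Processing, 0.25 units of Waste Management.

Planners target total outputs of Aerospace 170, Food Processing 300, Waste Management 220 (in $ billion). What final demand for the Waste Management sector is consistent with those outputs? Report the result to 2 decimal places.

I − A =
  [   0.75    -0.10    -0.05]
  [  -0.05     0.95    -0.40]
  [  -0.35    -0.10     0.75]
d = (I − A) x:
  d_1 = (+0.75)·170 + (-0.10)·300 + (-0.05)·220 = 86.50
  d_2 = (-0.05)·170 + (+0.95)·300 + (-0.40)·220 = 188.50
  d_3 = (-0.35)·170 + (-0.10)·300 + (+0.75)·220 = 75.50

d_3 = 75.50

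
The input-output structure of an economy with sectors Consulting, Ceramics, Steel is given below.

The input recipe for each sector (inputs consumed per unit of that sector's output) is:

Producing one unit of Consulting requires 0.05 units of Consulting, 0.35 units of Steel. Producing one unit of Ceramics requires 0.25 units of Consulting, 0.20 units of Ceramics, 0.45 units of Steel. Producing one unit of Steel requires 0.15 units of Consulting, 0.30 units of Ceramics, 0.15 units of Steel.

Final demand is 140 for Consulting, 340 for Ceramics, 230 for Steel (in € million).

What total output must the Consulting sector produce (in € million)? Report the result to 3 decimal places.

x_1 = 481.313

I − A =
  [   0.95    -0.25    -0.15]
  [   0.00     0.80    -0.30]
  [  -0.35    -0.45     0.85]
Cofactors of I−A, C_ij = (−1)^(i+j)·(minor ij) (rows/columns in the sector order above):
  C_11 = (0.80)(0.85) − (-0.30)(-0.45) = 0.5450
  C_12 = −[(0.00)(0.85) − (-0.30)(-0.35)] = 0.1050
  C_13 = (0.00)(-0.45) − (0.80)(-0.35) = 0.2800
  C_21 = −[(-0.25)(0.85) − (-0.15)(-0.45)] = 0.2800
  C_22 = (0.95)(0.85) − (-0.15)(-0.35) = 0.7550
  C_23 = −[(0.95)(-0.45) − (-0.25)(-0.35)] = 0.5150
  C_31 = (-0.25)(-0.30) − (-0.15)(0.80) = 0.1950
  C_32 = −[(0.95)(-0.30) − (-0.15)(0.00)] = 0.2850
  C_33 = (0.95)(0.80) − (-0.25)(0.00) = 0.7600
det(I−A) = Σ_j (I−A)_1j·C_1j = (0.95)(0.5450) + (-0.25)(0.1050) + (-0.15)(0.2800) = 0.4495
adj(I−A) = Cᵀ =
  [ 0.5450   0.2800   0.1950]
  [ 0.1050   0.7550   0.2850]
  [ 0.2800   0.5150   0.7600]
(I − A)⁻¹ = adj(I−A) / det(I−A) ≈
  [   1.2125     0.6229     0.4338]
  [   0.2336     1.6796     0.6340]
  [   0.6229     1.1457     1.6908]
x = (I − A)⁻¹ d = adj(I−A)·d / det(I−A), with det(I−A) = 0.4495:
  x_1 = (0.5450·140 + 0.2800·340 + 0.1950·230) / 0.4495 = 216.35 / 0.4495 ≈ 481.313
  x_2 = (0.1050·140 + 0.7550·340 + 0.2850·230) / 0.4495 = 336.95 / 0.4495 ≈ 749.611
  x_3 = (0.2800·140 + 0.5150·340 + 0.7600·230) / 0.4495 = 389.10 / 0.4495 ≈ 865.628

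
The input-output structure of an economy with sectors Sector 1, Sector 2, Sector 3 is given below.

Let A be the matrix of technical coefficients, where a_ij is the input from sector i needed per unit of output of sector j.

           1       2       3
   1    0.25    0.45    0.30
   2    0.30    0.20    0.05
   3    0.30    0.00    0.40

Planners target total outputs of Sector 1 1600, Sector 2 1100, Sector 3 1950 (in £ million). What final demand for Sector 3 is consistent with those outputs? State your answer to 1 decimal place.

d_3 = 690.0

I − A =
  [   0.75    -0.45    -0.30]
  [  -0.30     0.80    -0.05]
  [  -0.30     0.00     0.60]
d = (I − A) x:
  d_1 = (+0.75)·1600 + (-0.45)·1100 + (-0.30)·1950 = 120.0
  d_2 = (-0.30)·1600 + (+0.80)·1100 + (-0.05)·1950 = 302.5
  d_3 = (-0.30)·1600 + (+0.00)·1100 + (+0.60)·1950 = 690.0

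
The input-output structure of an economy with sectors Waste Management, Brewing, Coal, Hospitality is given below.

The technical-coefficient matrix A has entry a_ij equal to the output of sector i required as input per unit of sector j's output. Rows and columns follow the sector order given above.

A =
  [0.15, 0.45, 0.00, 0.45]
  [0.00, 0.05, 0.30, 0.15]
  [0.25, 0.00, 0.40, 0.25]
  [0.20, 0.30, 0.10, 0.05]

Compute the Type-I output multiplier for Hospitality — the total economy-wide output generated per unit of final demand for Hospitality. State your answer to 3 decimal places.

I − A =
  [   0.85    -0.45     0.00    -0.45]
  [   0.00     0.95    -0.30    -0.15]
  [  -0.25     0.00     0.60    -0.25]
  [  -0.20    -0.30    -0.10     0.95]
Compute the cofactors C_ij = (−1)^(i+j)·(3×3 minor ij) of I−A; the adjugate is their transpose:
adj(I−A) = Cᵀ =
  [ 0.468250   0.326250   0.218250   0.330750]
  [ 0.108000   0.398000   0.228000   0.174000]
  [ 0.261875   0.226875   0.629875   0.325625]
  [ 0.160250   0.218250   0.184250   0.450750]
det(I−A) = Σ_j (I−A)_1j·C_1j = (0.85)(0.468250) + (-0.45)(0.108000) + (0.00)(0.261875) + (-0.45)(0.160250) = 0.2773
(I − A)⁻¹ = adj(I−A) / det(I−A) ≈
  [   1.6886     1.1765     0.7871     1.1928]
  [   0.3895     1.4353     0.8222     0.6275]
  [   0.9444     0.8182     2.2715     1.1743]
  [   0.5779     0.7871     0.6644     1.6255]
The output multiplier for sector j is the column-j sum of the Leontief inverse (I − A)⁻¹ = adj(I−A) / det(I−A).
Column H of adj(I−A): (0.330750, 0.174000, 0.325625, 0.450750); det(I−A) = 0.2773.
m_H = (0.330750 + 0.174000 + 0.325625 + 0.450750) / 0.2773 = 1.281125 / 0.2773 ≈ 4.620.

m_H = 4.620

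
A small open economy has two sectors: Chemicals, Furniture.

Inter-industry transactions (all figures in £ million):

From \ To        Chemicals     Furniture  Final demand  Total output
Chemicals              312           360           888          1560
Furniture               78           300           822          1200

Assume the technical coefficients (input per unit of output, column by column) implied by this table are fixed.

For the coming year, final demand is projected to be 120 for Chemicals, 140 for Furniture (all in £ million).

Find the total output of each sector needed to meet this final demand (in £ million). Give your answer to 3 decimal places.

x_1 = 225.641, x_2 = 201.709

Technical coefficients a_ij = z_ij / X_j:
  a_11 = 312/1560 = 0.20, a_21 = 78/1560 = 0.05
  a_12 = 360/1200 = 0.30, a_22 = 300/1200 = 0.25
I − A =
  [   0.80    -0.30]
  [  -0.05     0.75]
det(I−A) = (0.80)(0.75) − (-0.30)(-0.05) = 0.5850
adj(I−A) = [[0.75, 0.30], [0.05, 0.80]]
(I − A)⁻¹ = adj(I−A) / det(I−A) ≈
  [   1.2821     0.5128]
  [   0.0855     1.3675]
x = (I − A)⁻¹ d = adj(I−A)·d / det(I−A), with det(I−A) = 0.5850:
  x_1 = (0.75·120 + 0.30·140) / 0.5850 = 132.00 / 0.5850 ≈ 225.641
  x_2 = (0.05·120 + 0.80·140) / 0.5850 = 118.00 / 0.5850 ≈ 201.709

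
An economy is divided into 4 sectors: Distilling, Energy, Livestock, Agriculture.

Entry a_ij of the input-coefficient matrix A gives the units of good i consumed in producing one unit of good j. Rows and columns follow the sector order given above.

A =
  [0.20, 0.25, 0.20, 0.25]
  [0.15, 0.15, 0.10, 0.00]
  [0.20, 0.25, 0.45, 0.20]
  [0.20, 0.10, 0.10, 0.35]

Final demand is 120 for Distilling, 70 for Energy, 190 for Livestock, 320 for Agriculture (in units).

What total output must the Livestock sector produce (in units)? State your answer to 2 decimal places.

I − A =
  [   0.80    -0.25    -0.20    -0.25]
  [  -0.15     0.85    -0.10     0.00]
  [  -0.20    -0.25     0.55    -0.20]
  [  -0.20    -0.10    -0.10     0.65]
Compute the cofactors C_ij = (−1)^(i+j)·(3×3 minor ij) of I−A; the adjugate is their transpose:
adj(I−A) = Cᵀ =
  [ 0.268625   0.140875   0.150500   0.149625]
  [ 0.067625   0.203500   0.070250   0.047625]
  [ 0.171875   0.181000   0.371375   0.180375]
  [ 0.119500   0.102500   0.114250   0.286875]
det(I−A) = Σ_j (I−A)_1j·C_1j = (0.80)(0.268625) + (-0.25)(0.067625) + (-0.20)(0.171875) + (-0.25)(0.119500) = 0.13374375
(I − A)⁻¹ = adj(I−A) / det(I−A) ≈
  [   2.0085     1.0533     1.1253     1.1187]
  [   0.5056     1.5216     0.5253     0.3561]
  [   1.2851     1.3533     2.7768     1.3487]
  [   0.8935     0.7664     0.8542     2.1450]
x = (I − A)⁻¹ d = adj(I−A)·d / det(I−A), with det(I−A) = 0.13374375:
  x_1 = (0.268625·120 + 0.140875·70 + 0.150500·190 + 0.149625·320) / 0.13374375 = 118.57125 / 0.13374375 ≈ 886.56
  x_2 = (0.067625·120 + 0.203500·70 + 0.070250·190 + 0.047625·320) / 0.13374375 = 50.9475 / 0.13374375 ≈ 380.93
  x_3 = (0.171875·120 + 0.181000·70 + 0.371375·190 + 0.180375·320) / 0.13374375 = 161.57625 / 0.13374375 ≈ 1208.10
  x_4 = (0.119500·120 + 0.102500·70 + 0.114250·190 + 0.286875·320) / 0.13374375 = 135.0225 / 0.13374375 ≈ 1009.56

x_3 = 1208.10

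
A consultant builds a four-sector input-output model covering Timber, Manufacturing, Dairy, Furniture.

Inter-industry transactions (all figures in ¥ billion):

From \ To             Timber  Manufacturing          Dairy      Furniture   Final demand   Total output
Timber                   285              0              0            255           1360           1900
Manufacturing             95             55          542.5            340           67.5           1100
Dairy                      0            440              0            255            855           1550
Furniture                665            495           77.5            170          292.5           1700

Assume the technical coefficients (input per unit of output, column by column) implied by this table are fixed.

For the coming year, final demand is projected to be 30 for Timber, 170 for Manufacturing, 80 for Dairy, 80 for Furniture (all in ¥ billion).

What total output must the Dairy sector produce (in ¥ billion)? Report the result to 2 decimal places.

x_D = 265.87

Technical coefficients a_ij = z_ij / X_j:
  a_TT = 285/1900 = 0.15, a_MT = 95/1900 = 0.05, a_DT = 0/1900 = 0.00, a_FT = 665/1900 = 0.35
  a_TM = 0/1100 = 0.00, a_MM = 55/1100 = 0.05, a_DM = 440/1100 = 0.40, a_FM = 495/1100 = 0.45
  a_TD = 0/1550 = 0.00, a_MD = 542.5/1550 = 0.35, a_DD = 0/1550 = 0.00, a_FD = 77.5/1550 = 0.05
  a_TF = 255/1700 = 0.15, a_MF = 340/1700 = 0.20, a_DF = 255/1700 = 0.15, a_FF = 170/1700 = 0.10
I − A =
  [   0.85     0.00     0.00    -0.15]
  [  -0.05     0.95    -0.35    -0.20]
  [   0.00    -0.40     1.00    -0.15]
  [  -0.35    -0.45    -0.05     0.90]
Compute the cofactors C_ij = (−1)^(i+j)·(3×3 minor ij) of I−A; the adjugate is their transpose:
adj(I−A) = Cᵀ =
  [ 0.604250   0.070500   0.030750   0.121500]
  [ 0.133000   0.706125   0.258250   0.222125]
  [ 0.099250   0.342375   0.597000   0.192125]
  [ 0.307000   0.399500   0.174250   0.688500]
det(I−A) = Σ_j (I−A)_1j·C_1j = (0.85)(0.604250) + (0.00)(0.133000) + (0.00)(0.099250) + (-0.15)(0.307000) = 0.4675625
(I − A)⁻¹ = adj(I−A) / det(I−A) ≈
  [   1.2923     0.1508     0.0658     0.2599]
  [   0.2845     1.5102     0.5523     0.4751]
  [   0.2123     0.7323     1.2768     0.4109]
  [   0.6566     0.8544     0.3727     1.4725]
x = (I − A)⁻¹ d = adj(I−A)·d / det(I−A), with det(I−A) = 0.4675625:
  x_T = (0.604250·30 + 0.070500·170 + 0.030750·80 + 0.121500·80) / 0.4675625 = 42.2925 / 0.4675625 ≈ 90.45
  x_M = (0.133000·30 + 0.706125·170 + 0.258250·80 + 0.222125·80) / 0.4675625 = 162.46125 / 0.4675625 ≈ 347.46
  x_D = (0.099250·30 + 0.342375·170 + 0.597000·80 + 0.192125·80) / 0.4675625 = 124.31125 / 0.4675625 ≈ 265.87
  x_F = (0.307000·30 + 0.399500·170 + 0.174250·80 + 0.688500·80) / 0.4675625 = 146.145 / 0.4675625 ≈ 312.57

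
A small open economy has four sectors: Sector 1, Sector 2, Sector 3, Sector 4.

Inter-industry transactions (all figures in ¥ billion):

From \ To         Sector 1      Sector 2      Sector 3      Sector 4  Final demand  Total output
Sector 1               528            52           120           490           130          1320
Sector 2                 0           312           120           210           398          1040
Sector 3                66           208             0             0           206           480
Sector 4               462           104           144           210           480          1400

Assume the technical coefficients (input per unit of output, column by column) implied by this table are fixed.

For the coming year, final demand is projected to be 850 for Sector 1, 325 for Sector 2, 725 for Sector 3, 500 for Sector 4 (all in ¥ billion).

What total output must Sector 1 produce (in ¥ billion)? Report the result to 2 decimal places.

x_1 = 3589.12

Technical coefficients a_ij = z_ij / X_j:
  a_11 = 528/1320 = 0.40, a_21 = 0/1320 = 0.00, a_31 = 66/1320 = 0.05, a_41 = 462/1320 = 0.35
  a_12 = 52/1040 = 0.05, a_22 = 312/1040 = 0.30, a_32 = 208/1040 = 0.20, a_42 = 104/1040 = 0.10
  a_13 = 120/480 = 0.25, a_23 = 120/480 = 0.25, a_33 = 0/480 = 0.00, a_43 = 144/480 = 0.30
  a_14 = 490/1400 = 0.35, a_24 = 210/1400 = 0.15, a_34 = 0/1400 = 0.00, a_44 = 210/1400 = 0.15
I − A =
  [   0.60    -0.05    -0.25    -0.35]
  [   0.00     0.70    -0.25    -0.15]
  [  -0.05    -0.20     1.00     0.00]
  [  -0.35    -0.10    -0.30     0.85]
Compute the cofactors C_ij = (−1)^(i+j)·(3×3 minor ij) of I−A; the adjugate is their transpose:
adj(I−A) = Cᵀ =
  [ 0.528500   0.141000   0.240125   0.242500]
  [ 0.065375   0.371625   0.137000   0.092500]
  [ 0.039500   0.081375   0.259625   0.030625]
  [ 0.239250   0.130500   0.206625   0.380625]
det(I−A) = Σ_j (I−A)_1j·C_1j = (0.60)(0.528500) + (-0.05)(0.065375) + (-0.25)(0.039500) + (-0.35)(0.239250) = 0.22021875
(I − A)⁻¹ = adj(I−A) / det(I−A) ≈
  [   2.3999     0.6403     1.0904     1.1012]
  [   0.2969     1.6875     0.6221     0.4200]
  [   0.1794     0.3695     1.1789     0.1391]
  [   1.0864     0.5926     0.9383     1.7284]
x = (I − A)⁻¹ d = adj(I−A)·d / det(I−A), with det(I−A) = 0.22021875:
  x_1 = (0.528500·850 + 0.141000·325 + 0.240125·725 + 0.242500·500) / 0.22021875 = 790.390625 / 0.22021875 ≈ 3589.12
  x_2 = (0.065375·850 + 0.371625·325 + 0.137000·725 + 0.092500·500) / 0.22021875 = 321.921875 / 0.22021875 ≈ 1461.83
  x_3 = (0.039500·850 + 0.081375·325 + 0.259625·725 + 0.030625·500) / 0.22021875 = 263.5625 / 0.22021875 ≈ 1196.82
  x_4 = (0.239250·850 + 0.130500·325 + 0.206625·725 + 0.380625·500) / 0.22021875 = 585.890625 / 0.22021875 ≈ 2660.49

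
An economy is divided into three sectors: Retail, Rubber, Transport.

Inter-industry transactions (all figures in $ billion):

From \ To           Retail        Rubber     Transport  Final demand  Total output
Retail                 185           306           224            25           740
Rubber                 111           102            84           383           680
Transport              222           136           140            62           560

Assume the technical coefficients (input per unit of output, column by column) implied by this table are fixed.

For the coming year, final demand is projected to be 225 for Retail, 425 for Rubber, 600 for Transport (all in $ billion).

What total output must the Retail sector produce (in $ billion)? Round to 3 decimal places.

Technical coefficients a_ij = z_ij / X_j:
  a_11 = 185/740 = 0.25, a_21 = 111/740 = 0.15, a_31 = 222/740 = 0.30
  a_12 = 306/680 = 0.45, a_22 = 102/680 = 0.15, a_32 = 136/680 = 0.20
  a_13 = 224/560 = 0.40, a_23 = 84/560 = 0.15, a_33 = 140/560 = 0.25
I − A =
  [   0.75    -0.45    -0.40]
  [  -0.15     0.85    -0.15]
  [  -0.30    -0.20     0.75]
Cofactors of I−A, C_ij = (−1)^(i+j)·(minor ij) (rows/columns in the sector order above):
  C_11 = (0.85)(0.75) − (-0.15)(-0.20) = 0.6075
  C_12 = −[(-0.15)(0.75) − (-0.15)(-0.30)] = 0.1575
  C_13 = (-0.15)(-0.20) − (0.85)(-0.30) = 0.2850
  C_21 = −[(-0.45)(0.75) − (-0.40)(-0.20)] = 0.4175
  C_22 = (0.75)(0.75) − (-0.40)(-0.30) = 0.4425
  C_23 = −[(0.75)(-0.20) − (-0.45)(-0.30)] = 0.2850
  C_31 = (-0.45)(-0.15) − (-0.40)(0.85) = 0.4075
  C_32 = −[(0.75)(-0.15) − (-0.40)(-0.15)] = 0.1725
  C_33 = (0.75)(0.85) − (-0.45)(-0.15) = 0.5700
det(I−A) = Σ_j (I−A)_1j·C_1j = (0.75)(0.6075) + (-0.45)(0.1575) + (-0.40)(0.2850) = 0.27075
adj(I−A) = Cᵀ =
  [ 0.6075   0.4175   0.4075]
  [ 0.1575   0.4425   0.1725]
  [ 0.2850   0.2850   0.5700]
(I − A)⁻¹ = adj(I−A) / det(I−A) ≈
  [   2.2438     1.5420     1.5051]
  [   0.5817     1.6343     0.6371]
  [   1.0526     1.0526     2.1053]
x = (I − A)⁻¹ d = adj(I−A)·d / det(I−A), with det(I−A) = 0.27075:
  x_1 = (0.6075·225 + 0.4175·425 + 0.4075·600) / 0.27075 = 558.625 / 0.27075 ≈ 2063.250
  x_2 = (0.1575·225 + 0.4425·425 + 0.1725·600) / 0.27075 = 327.00 / 0.27075 ≈ 1207.756
  x_3 = (0.2850·225 + 0.2850·425 + 0.5700·600) / 0.27075 = 527.25 / 0.27075 ≈ 1947.368

x_1 = 2063.250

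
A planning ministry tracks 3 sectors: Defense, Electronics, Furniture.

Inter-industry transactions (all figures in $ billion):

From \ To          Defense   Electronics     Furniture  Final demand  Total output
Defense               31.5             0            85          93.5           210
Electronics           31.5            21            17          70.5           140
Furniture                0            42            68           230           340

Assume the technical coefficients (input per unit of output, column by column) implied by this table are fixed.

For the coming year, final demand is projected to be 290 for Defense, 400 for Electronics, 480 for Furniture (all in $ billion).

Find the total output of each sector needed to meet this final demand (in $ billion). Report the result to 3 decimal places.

Technical coefficients a_ij = z_ij / X_j:
  a_11 = 31.5/210 = 0.15, a_21 = 31.5/210 = 0.15, a_31 = 0/210 = 0.00
  a_12 = 0/140 = 0.00, a_22 = 21/140 = 0.15, a_32 = 42/140 = 0.30
  a_13 = 85/340 = 0.25, a_23 = 17/340 = 0.05, a_33 = 68/340 = 0.20
I − A =
  [   0.85     0.00    -0.25]
  [  -0.15     0.85    -0.05]
  [   0.00    -0.30     0.80]
Cofactors of I−A, C_ij = (−1)^(i+j)·(minor ij) (rows/columns in the sector order above):
  C_11 = (0.85)(0.80) − (-0.05)(-0.30) = 0.6650
  C_12 = −[(-0.15)(0.80) − (-0.05)(0.00)] = 0.1200
  C_13 = (-0.15)(-0.30) − (0.85)(0.00) = 0.0450
  C_21 = −[(0.00)(0.80) − (-0.25)(-0.30)] = 0.0750
  C_22 = (0.85)(0.80) − (-0.25)(0.00) = 0.6800
  C_23 = −[(0.85)(-0.30) − (0.00)(0.00)] = 0.2550
  C_31 = (0.00)(-0.05) − (-0.25)(0.85) = 0.2125
  C_32 = −[(0.85)(-0.05) − (-0.25)(-0.15)] = 0.0800
  C_33 = (0.85)(0.85) − (0.00)(-0.15) = 0.7225
det(I−A) = Σ_j (I−A)_1j·C_1j = (0.85)(0.6650) + (0.00)(0.1200) + (-0.25)(0.0450) = 0.5540
adj(I−A) = Cᵀ =
  [ 0.6650   0.0750   0.2125]
  [ 0.1200   0.6800   0.0800]
  [ 0.0450   0.2550   0.7225]
(I − A)⁻¹ = adj(I−A) / det(I−A) ≈
  [   1.2004     0.1354     0.3836]
  [   0.2166     1.2274     0.1444]
  [   0.0812     0.4603     1.3042]
x = (I − A)⁻¹ d = adj(I−A)·d / det(I−A), with det(I−A) = 0.5540:
  x_1 = (0.6650·290 + 0.0750·400 + 0.2125·480) / 0.5540 = 324.85 / 0.5540 ≈ 586.372
  x_2 = (0.1200·290 + 0.6800·400 + 0.0800·480) / 0.5540 = 345.20 / 0.5540 ≈ 623.105
  x_3 = (0.0450·290 + 0.2550·400 + 0.7225·480) / 0.5540 = 461.85 / 0.5540 ≈ 833.664

x_1 = 586.372, x_2 = 623.105, x_3 = 833.664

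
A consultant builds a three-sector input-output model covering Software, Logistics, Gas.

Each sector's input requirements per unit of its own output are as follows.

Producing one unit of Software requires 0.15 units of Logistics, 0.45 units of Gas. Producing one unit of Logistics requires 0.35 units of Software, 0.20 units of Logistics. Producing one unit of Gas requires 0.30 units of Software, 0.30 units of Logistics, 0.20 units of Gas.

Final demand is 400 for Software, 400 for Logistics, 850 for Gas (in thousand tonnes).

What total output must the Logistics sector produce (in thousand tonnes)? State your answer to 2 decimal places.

I − A =
  [   1.00    -0.35    -0.30]
  [  -0.15     0.80    -0.30]
  [  -0.45     0.00     0.80]
Cofactors of I−A, C_ij = (−1)^(i+j)·(minor ij) (rows/columns in the sector order above):
  C_11 = (0.80)(0.80) − (-0.30)(0.00) = 0.6400
  C_12 = −[(-0.15)(0.80) − (-0.30)(-0.45)] = 0.2550
  C_13 = (-0.15)(0.00) − (0.80)(-0.45) = 0.3600
  C_21 = −[(-0.35)(0.80) − (-0.30)(0.00)] = 0.2800
  C_22 = (1.00)(0.80) − (-0.30)(-0.45) = 0.6650
  C_23 = −[(1.00)(0.00) − (-0.35)(-0.45)] = 0.1575
  C_31 = (-0.35)(-0.30) − (-0.30)(0.80) = 0.3450
  C_32 = −[(1.00)(-0.30) − (-0.30)(-0.15)] = 0.3450
  C_33 = (1.00)(0.80) − (-0.35)(-0.15) = 0.7475
det(I−A) = Σ_j (I−A)_1j·C_1j = (1.00)(0.6400) + (-0.35)(0.2550) + (-0.30)(0.3600) = 0.44275
adj(I−A) = Cᵀ =
  [ 0.6400   0.2800   0.3450]
  [ 0.2550   0.6650   0.3450]
  [ 0.3600   0.1575   0.7475]
(I − A)⁻¹ = adj(I−A) / det(I−A) ≈
  [   1.4455     0.6324     0.7792]
  [   0.5759     1.5020     0.7792]
  [   0.8131     0.3557     1.6883]
x = (I − A)⁻¹ d = adj(I−A)·d / det(I−A), with det(I−A) = 0.44275:
  x_1 = (0.6400·400 + 0.2800·400 + 0.3450·850) / 0.44275 = 661.25 / 0.44275 ≈ 1493.51
  x_2 = (0.2550·400 + 0.6650·400 + 0.3450·850) / 0.44275 = 661.25 / 0.44275 ≈ 1493.51
  x_3 = (0.3600·400 + 0.1575·400 + 0.7475·850) / 0.44275 = 842.375 / 0.44275 ≈ 1902.60

x_2 = 1493.51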